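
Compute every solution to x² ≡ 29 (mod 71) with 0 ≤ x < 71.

Since 71 ≡ 3 (mod 4), a square root of 29 is 29^((71+1)/4) = 29^18 mod 71.
Repeated squaring: 29^2≡60, 29^4≡50, 29^8≡15, 29^16≡12 (mod 71).
29^18 = 29^(16+2) ≡ 10 (mod 71).
Check: 10² = 100 ≡ 29 (mod 71). The two roots are 10 and 61.

10, 61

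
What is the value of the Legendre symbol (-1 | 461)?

1

First reduce: -1 ≡ 460 (mod 461).
Pull out 2^2: since 461 ≡ 5 (mod 8), (2/461) = -1, so (2/461)^2 = +1.
Reciprocity: 115 ≡ 3 and 461 ≡ 1 (mod 4), so (115/461) = +(461/115).
Reduce top mod 115: now compute (1/115).
Reached (1/115) = 1. Collecting the sign flips along the way, the symbol is +1.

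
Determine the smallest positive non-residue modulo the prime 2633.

(2/2633) = +1, so 2 is a residue.
(3/2633) = −1, so 3 is the smallest positive non-residue mod 2633.

3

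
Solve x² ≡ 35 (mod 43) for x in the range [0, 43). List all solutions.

11, 32

Since 43 ≡ 3 (mod 4), a square root of 35 is 35^((43+1)/4) = 35^11 mod 43.
Repeated squaring: 35^2≡21, 35^4≡11, 35^8≡35 (mod 43).
35^11 = 35^(8+2+1) ≡ 11 (mod 43).
Check: 11² = 121 ≡ 35 (mod 43). The two roots are 11 and 32.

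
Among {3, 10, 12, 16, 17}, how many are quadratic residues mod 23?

(3/23) = +1 → QR.
(10/23) = -1 → non-residue.
(12/23) = +1 → QR.
(16/23) = +1 → QR.
(17/23) = -1 → non-residue.
Total quadratic residues among the 5: 3.

3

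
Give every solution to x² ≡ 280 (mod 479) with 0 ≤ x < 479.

Since 479 ≡ 3 (mod 4), a square root of 280 is 280^((479+1)/4) = 280^120 mod 479.
Repeated squaring: 280^2≡323, 280^4≡386, 280^8≡27, 280^16≡250, 280^32≡230, 280^64≡210 (mod 479).
280^120 = 280^(64+32+16+8) ≡ 356 (mod 479).
Check: 356² = 126736 ≡ 280 (mod 479). The two roots are 123 and 356.

123, 356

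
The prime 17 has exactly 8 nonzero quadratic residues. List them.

Square k = 1,…,8 (k and 17−k give the same square):
1²=1, 2²=4, 3²=9, 4²=16, 5²≡8, 6²≡2, 7²≡15, 8²≡13 (mod 17).
So the quadratic residues mod 17 are {1, 2, 4, 8, 9, 13, 15, 16}.

1,2,4,8,9,13,15,16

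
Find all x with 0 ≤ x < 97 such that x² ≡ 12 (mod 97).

97 ≡ 1 (mod 4), so we find a root by search.
Trying successive values, 20² = 400 ≡ 12 (mod 97). The other root is 97 − 20 = 77.

20, 77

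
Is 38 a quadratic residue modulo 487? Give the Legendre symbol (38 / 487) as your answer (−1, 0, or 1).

1

Pull out 2: since 487 ≡ 7 (mod 8), (2/487) = +1.
Reciprocity: 19 ≡ 3 and 487 ≡ 3 (mod 4), so (19/487) = −(487/19).
Reduce top mod 19: now compute (12/19).
Pull out 2^2: since 19 ≡ 3 (mod 8), (2/19) = -1, so (2/19)^2 = +1.
Reciprocity: 3 ≡ 3 and 19 ≡ 3 (mod 4), so (3/19) = −(19/3).
Reduce top mod 3: now compute (1/3).
Reached (1/3) = 1. Collecting the sign flips along the way, the symbol is +1.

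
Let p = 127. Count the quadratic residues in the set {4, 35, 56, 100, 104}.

4

(4/127) = +1 → QR.
(35/127) = +1 → QR.
(56/127) = -1 → non-residue.
(100/127) = +1 → QR.
(104/127) = +1 → QR.
Total quadratic residues among the 5: 4.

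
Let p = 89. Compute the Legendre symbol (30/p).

Euler's criterion: (30/89) ≡ 30^44 (mod 89).
30^2 ≡ 10 (mod 89)
30^4 ≡ 11 (mod 89)
30^8 ≡ 32 (mod 89)
30^16 ≡ 45 (mod 89)
30^32 ≡ 67 (mod 89)
30^44 = 30^(32+8+4) ≡ 88 (mod 89).
Result is 88 ≡ −1, so (30/89) = −1.

-1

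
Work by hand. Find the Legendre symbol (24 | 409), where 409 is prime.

Pull out 2^3: since 409 ≡ 1 (mod 8), (2/409) = +1, so (2/409)^3 = +1.
Reciprocity: 3 ≡ 3 and 409 ≡ 1 (mod 4), so (3/409) = +(409/3).
Reduce top mod 3: now compute (1/3).
Reached (1/3) = 1. Collecting the sign flips along the way, the symbol is +1.

1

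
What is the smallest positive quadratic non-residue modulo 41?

(2/41) = +1, so 2 is a residue.
(3/41) = −1, so 3 is the smallest positive non-residue mod 41.

3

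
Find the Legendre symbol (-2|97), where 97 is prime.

First reduce: -2 ≡ 95 (mod 97).
Reciprocity: 95 ≡ 3 and 97 ≡ 1 (mod 4), so (95/97) = +(97/95).
Reduce top mod 95: now compute (2/95).
Pull out 2: since 95 ≡ 7 (mod 8), (2/95) = +1.
Reached (1/95) = 1. Collecting the sign flips along the way, the symbol is +1.

1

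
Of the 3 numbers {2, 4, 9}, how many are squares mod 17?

3

(2/17) = +1 → QR.
(4/17) = +1 → QR.
(9/17) = +1 → QR.
Total quadratic residues among the 3: 3.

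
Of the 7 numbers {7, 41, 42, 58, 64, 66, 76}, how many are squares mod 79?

3

(7/79) = -1 → non-residue.
(41/79) = -1 → non-residue.
(42/79) = +1 → QR.
(58/79) = -1 → non-residue.
(64/79) = +1 → QR.
(66/79) = -1 → non-residue.
(76/79) = +1 → QR.
Total quadratic residues among the 7: 3.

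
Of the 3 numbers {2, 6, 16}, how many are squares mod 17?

(2/17) = +1 → QR.
(6/17) = -1 → non-residue.
(16/17) = +1 → QR.
Total quadratic residues among the 3: 2.

2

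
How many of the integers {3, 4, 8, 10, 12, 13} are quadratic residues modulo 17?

(3/17) = -1 → non-residue.
(4/17) = +1 → QR.
(8/17) = +1 → QR.
(10/17) = -1 → non-residue.
(12/17) = -1 → non-residue.
(13/17) = +1 → QR.
Total quadratic residues among the 6: 3.

3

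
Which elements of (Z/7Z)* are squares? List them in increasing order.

1,2,4

Square k = 1,…,3 (k and 7−k give the same square):
1²=1, 2²=4, 3²≡2 (mod 7).
So the quadratic residues mod 7 are {1, 2, 4}.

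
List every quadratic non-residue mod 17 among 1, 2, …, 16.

Square k = 1,…,8 (k and 17−k give the same square):
1²=1, 2²=4, 3²=9, 4²=16, 5²≡8, 6²≡2, 7²≡15, 8²≡13 (mod 17).
The residues are {1, 2, 4, 8, 9, 13, 15, 16}; the non-residues are the remaining 8 nonzero classes.

3, 5, 6, 7, 10, 11, 12, 14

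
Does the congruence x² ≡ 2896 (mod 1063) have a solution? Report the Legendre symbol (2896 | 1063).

-1

Euler's criterion: (2896/1063) ≡ 770^531 (mod 1063).
770^2 ≡ 809 (mod 1063)
770^4 ≡ 736 (mod 1063)
770^8 ≡ 629 (mod 1063)
770^16 ≡ 205 (mod 1063)
770^32 ≡ 568 (mod 1063)
770^64 ≡ 535 (mod 1063)
770^128 ≡ 278 (mod 1063)
770^256 ≡ 748 (mod 1063)
770^512 ≡ 366 (mod 1063)
770^531 = 770^(512+16+2+1) ≡ 1062 (mod 1063).
Result is 1062 ≡ −1, so (2896/1063) = −1.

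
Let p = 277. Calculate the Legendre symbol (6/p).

-1

Pull out 2: since 277 ≡ 5 (mod 8), (2/277) = -1.
Reciprocity: 3 ≡ 3 and 277 ≡ 1 (mod 4), so (3/277) = +(277/3).
Reduce top mod 3: now compute (1/3).
Reached (1/3) = 1. Collecting the sign flips along the way, the symbol is -1.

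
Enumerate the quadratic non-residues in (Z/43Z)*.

Square k = 1,…,21 (k and 43−k give the same square):
1²=1, 2²=4, 3²=9, 4²=16, 5²=25, 6²=36, 7²≡6, 8²≡21, 9²≡38, 10²≡14, 11²≡35, 12²≡15, 13²≡40, 14²≡24, 15²≡10, 16²≡41, 17²≡31, 18²≡23, 19²≡17, 20²≡13, 21²≡11 (mod 43).
The residues are {1, 4, 6, 9, 10, 11, 13, 14, 15, 16, 17, 21, 23, 24, 25, 31, 35, 36, 38, 40, 41}; the non-residues are the remaining 21 nonzero classes.

2, 3, 5, 7, 8, 12, 18, 19, 20, 22, 26, 27, 28, 29, 30, 32, 33, 34, 37, 39, 42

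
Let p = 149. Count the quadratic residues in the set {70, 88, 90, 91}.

1

(70/149) = -1 → non-residue.
(88/149) = +1 → QR.
(90/149) = -1 → non-residue.
(91/149) = -1 → non-residue.
Total quadratic residues among the 4: 1.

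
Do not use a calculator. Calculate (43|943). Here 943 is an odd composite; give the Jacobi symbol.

-1

Reciprocity: 43 ≡ 3 and 943 ≡ 3 (mod 4), so (43/943) = −(943/43).
Reduce top mod 43: now compute (40/43).
Pull out 2^3: since 43 ≡ 3 (mod 8), (2/43) = -1, so (2/43)^3 = -1.
Reciprocity: 5 ≡ 1 and 43 ≡ 3 (mod 4), so (5/43) = +(43/5).
Reduce top mod 5: now compute (3/5).
Reciprocity: 3 ≡ 3 and 5 ≡ 1 (mod 4), so (3/5) = +(5/3).
Reduce top mod 3: now compute (2/3).
Pull out 2: since 3 ≡ 3 (mod 8), (2/3) = -1.
Reached (1/3) = 1. Collecting the sign flips along the way, the symbol is -1.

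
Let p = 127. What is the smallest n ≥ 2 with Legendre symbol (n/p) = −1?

3

(2/127) = +1, so 2 is a residue.
(3/127) = −1, so 3 is the smallest positive non-residue mod 127.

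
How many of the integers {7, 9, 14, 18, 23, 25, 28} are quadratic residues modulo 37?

(7/37) = +1 → QR.
(9/37) = +1 → QR.
(14/37) = -1 → non-residue.
(18/37) = -1 → non-residue.
(23/37) = -1 → non-residue.
(25/37) = +1 → QR.
(28/37) = +1 → QR.
Total quadratic residues among the 7: 4.

4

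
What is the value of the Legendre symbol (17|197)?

-1

Reciprocity: 17 ≡ 1 and 197 ≡ 1 (mod 4), so (17/197) = +(197/17).
Reduce top mod 17: now compute (10/17).
Pull out 2: since 17 ≡ 1 (mod 8), (2/17) = +1.
Reciprocity: 5 ≡ 1 and 17 ≡ 1 (mod 4), so (5/17) = +(17/5).
Reduce top mod 5: now compute (2/5).
Pull out 2: since 5 ≡ 5 (mod 8), (2/5) = -1.
Reached (1/5) = 1. Collecting the sign flips along the way, the symbol is -1.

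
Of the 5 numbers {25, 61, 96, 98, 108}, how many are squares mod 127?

3

(25/127) = +1 → QR.
(61/127) = +1 → QR.
(96/127) = -1 → non-residue.
(98/127) = +1 → QR.
(108/127) = -1 → non-residue.
Total quadratic residues among the 5: 3.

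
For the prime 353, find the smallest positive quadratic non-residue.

3

(2/353) = +1, so 2 is a residue.
(3/353) = −1, so 3 is the smallest positive non-residue mod 353.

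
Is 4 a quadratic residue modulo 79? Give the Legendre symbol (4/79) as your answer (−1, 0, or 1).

Pull out 2^2: since 79 ≡ 7 (mod 8), (2/79) = +1, so (2/79)^2 = +1.
Reached (1/79) = 1. Collecting the sign flips along the way, the symbol is +1.

1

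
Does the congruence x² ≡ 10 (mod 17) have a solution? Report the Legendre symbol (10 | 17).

-1

Pull out 2: since 17 ≡ 1 (mod 8), (2/17) = +1.
Reciprocity: 5 ≡ 1 and 17 ≡ 1 (mod 4), so (5/17) = +(17/5).
Reduce top mod 5: now compute (2/5).
Pull out 2: since 5 ≡ 5 (mod 8), (2/5) = -1.
Reached (1/5) = 1. Collecting the sign flips along the way, the symbol is -1.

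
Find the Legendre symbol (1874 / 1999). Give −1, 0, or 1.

Pull out 2: since 1999 ≡ 7 (mod 8), (2/1999) = +1.
Reciprocity: 937 ≡ 1 and 1999 ≡ 3 (mod 4), so (937/1999) = +(1999/937).
Reduce top mod 937: now compute (125/937).
Reciprocity: 125 ≡ 1 and 937 ≡ 1 (mod 4), so (125/937) = +(937/125).
Reduce top mod 125: now compute (62/125).
Pull out 2: since 125 ≡ 5 (mod 8), (2/125) = -1.
Reciprocity: 31 ≡ 3 and 125 ≡ 1 (mod 4), so (31/125) = +(125/31).
Reduce top mod 31: now compute (1/31).
Reached (1/31) = 1. Collecting the sign flips along the way, the symbol is -1.

-1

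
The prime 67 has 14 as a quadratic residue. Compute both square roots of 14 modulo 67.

Since 67 ≡ 3 (mod 4), a square root of 14 is 14^((67+1)/4) = 14^17 mod 67.
Repeated squaring: 14^2≡62, 14^4≡25, 14^8≡22, 14^16≡15 (mod 67).
14^17 = 14^(16+1) ≡ 9 (mod 67).
Check: 9² = 81 ≡ 14 (mod 67). The two roots are 9 and 58.

9, 58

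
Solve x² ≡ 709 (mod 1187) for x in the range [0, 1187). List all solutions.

Since 1187 ≡ 3 (mod 4), a square root of 709 is 709^((1187+1)/4) = 709^297 mod 1187.
Repeated squaring: 709^2≡580, 709^4≡479, 709^8≡350, 709^16≡239, 709^32≡145, 709^64≡846, 709^128≡1142, 709^256≡838 (mod 1187).
709^297 = 709^(256+32+8+1) ≡ 724 (mod 1187).
Check: 724² = 524176 ≡ 709 (mod 1187). The two roots are 463 and 724.

463, 724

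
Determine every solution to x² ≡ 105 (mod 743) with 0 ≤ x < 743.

Since 743 ≡ 3 (mod 4), a square root of 105 is 105^((743+1)/4) = 105^186 mod 743.
Repeated squaring: 105^2≡623, 105^4≡283, 105^8≡588, 105^16≡249, 105^32≡332, 105^64≡260, 105^128≡730 (mod 743).
105^186 = 105^(128+32+16+8+2) ≡ 523 (mod 743).
Check: 523² = 273529 ≡ 105 (mod 743). The two roots are 220 and 523.

220, 523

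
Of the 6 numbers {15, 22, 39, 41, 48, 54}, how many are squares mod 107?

3

(15/107) = -1 → non-residue.
(22/107) = -1 → non-residue.
(39/107) = +1 → QR.
(41/107) = +1 → QR.
(48/107) = +1 → QR.
(54/107) = -1 → non-residue.
Total quadratic residues among the 6: 3.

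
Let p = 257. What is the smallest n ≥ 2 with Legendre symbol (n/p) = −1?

(2/257) = +1, so 2 is a residue.
(3/257) = −1, so 3 is the smallest positive non-residue mod 257.

3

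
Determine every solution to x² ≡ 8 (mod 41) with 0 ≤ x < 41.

41 ≡ 1 (mod 4), so we find a root by search.
Trying successive values, 7² = 49 ≡ 8 (mod 41). The other root is 41 − 7 = 34.

7, 34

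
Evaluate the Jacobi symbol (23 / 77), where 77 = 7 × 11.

Reciprocity: 23 ≡ 3 and 77 ≡ 1 (mod 4), so (23/77) = +(77/23).
Reduce top mod 23: now compute (8/23).
Pull out 2^3: since 23 ≡ 7 (mod 8), (2/23) = +1, so (2/23)^3 = +1.
Reached (1/23) = 1. Collecting the sign flips along the way, the symbol is +1.

1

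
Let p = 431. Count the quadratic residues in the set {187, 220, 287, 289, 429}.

2

(187/431) = -1 → non-residue.
(220/431) = +1 → QR.
(287/431) = -1 → non-residue.
(289/431) = +1 → QR.
(429/431) = -1 → non-residue.
Total quadratic residues among the 5: 2.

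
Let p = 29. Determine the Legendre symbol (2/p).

-1

Pull out 2: since 29 ≡ 5 (mod 8), (2/29) = -1.
Reached (1/29) = 1. Collecting the sign flips along the way, the symbol is -1.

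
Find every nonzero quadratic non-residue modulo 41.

Square k = 1,…,20 (k and 41−k give the same square):
1²=1, 2²=4, 3²=9, 4²=16, 5²=25, 6²=36, 7²≡8, 8²≡23, 9²≡40, 10²≡18, 11²≡39, 12²≡21, 13²≡5, 14²≡32, 15²≡20, 16²≡10, 17²≡2, 18²≡37, 19²≡33, 20²≡31 (mod 41).
The residues are {1, 2, 4, 5, 8, 9, 10, 16, 18, 20, 21, 23, 25, 31, 32, 33, 36, 37, 39, 40}; the non-residues are the remaining 20 nonzero classes.

3,6,7,11,12,13,14,15,17,19,22,24,26,27,28,29,30,34,35,38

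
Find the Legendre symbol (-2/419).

1

Euler's criterion: (-2/419) ≡ 417^209 (mod 419).
417^2 ≡ 4 (mod 419)
417^4 ≡ 16 (mod 419)
417^8 ≡ 256 (mod 419)
417^16 ≡ 172 (mod 419)
417^32 ≡ 254 (mod 419)
417^64 ≡ 409 (mod 419)
417^128 ≡ 100 (mod 419)
417^209 = 417^(128+64+16+1) ≡ 1 (mod 419).
Result is 1, so (-2/419) = 1.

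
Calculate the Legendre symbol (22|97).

Euler's criterion: (22/97) ≡ 22^48 (mod 97).
22^2 ≡ 96 (mod 97)
22^4 ≡ 1 (mod 97)
22^8 ≡ 1 (mod 97)
22^16 ≡ 1 (mod 97)
22^32 ≡ 1 (mod 97)
22^48 = 22^(32+16) ≡ 1 (mod 97).
Result is 1, so (22/97) = 1.

1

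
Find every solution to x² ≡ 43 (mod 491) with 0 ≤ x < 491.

Since 491 ≡ 3 (mod 4), a square root of 43 is 43^((491+1)/4) = 43^123 mod 491.
Repeated squaring: 43^2≡376, 43^4≡459, 43^8≡42, 43^16≡291, 43^32≡229, 43^64≡395 (mod 491).
43^123 = 43^(64+32+16+8+2+1) ≡ 176 (mod 491).
Check: 176² = 30976 ≡ 43 (mod 491). The two roots are 176 and 315.

176, 315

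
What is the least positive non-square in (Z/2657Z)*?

(2/2657) = +1, so 2 is a residue.
(3/2657) = −1, so 3 is the smallest positive non-residue mod 2657.

3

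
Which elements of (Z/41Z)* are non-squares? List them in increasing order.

Square k = 1,…,20 (k and 41−k give the same square):
1²=1, 2²=4, 3²=9, 4²=16, 5²=25, 6²=36, 7²≡8, 8²≡23, 9²≡40, 10²≡18, 11²≡39, 12²≡21, 13²≡5, 14²≡32, 15²≡20, 16²≡10, 17²≡2, 18²≡37, 19²≡33, 20²≡31 (mod 41).
The residues are {1, 2, 4, 5, 8, 9, 10, 16, 18, 20, 21, 23, 25, 31, 32, 33, 36, 37, 39, 40}; the non-residues are the remaining 20 nonzero classes.

3 6 7 11 12 13 14 15 17 19 22 24 26 27 28 29 30 34 35 38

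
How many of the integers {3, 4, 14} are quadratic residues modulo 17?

(3/17) = -1 → non-residue.
(4/17) = +1 → QR.
(14/17) = -1 → non-residue.
Total quadratic residues among the 3: 1.

1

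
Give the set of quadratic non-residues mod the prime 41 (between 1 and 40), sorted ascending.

3, 6, 7, 11, 12, 13, 14, 15, 17, 19, 22, 24, 26, 27, 28, 29, 30, 34, 35, 38

Square k = 1,…,20 (k and 41−k give the same square):
1²=1, 2²=4, 3²=9, 4²=16, 5²=25, 6²=36, 7²≡8, 8²≡23, 9²≡40, 10²≡18, 11²≡39, 12²≡21, 13²≡5, 14²≡32, 15²≡20, 16²≡10, 17²≡2, 18²≡37, 19²≡33, 20²≡31 (mod 41).
The residues are {1, 2, 4, 5, 8, 9, 10, 16, 18, 20, 21, 23, 25, 31, 32, 33, 36, 37, 39, 40}; the non-residues are the remaining 20 nonzero classes.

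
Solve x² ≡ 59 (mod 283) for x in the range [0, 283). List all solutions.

25, 258

Since 283 ≡ 3 (mod 4), a square root of 59 is 59^((283+1)/4) = 59^71 mod 283.
Repeated squaring: 59^2≡85, 59^4≡150, 59^8≡143, 59^16≡73, 59^32≡235, 59^64≡40 (mod 283).
59^71 = 59^(64+4+2+1) ≡ 25 (mod 283).
Check: 25² = 625 ≡ 59 (mod 283). The two roots are 25 and 258.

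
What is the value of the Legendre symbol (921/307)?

First reduce: 921 ≡ 0 (mod 307).
Top reduces to 0: gcd > 1, so the symbol is 0.

0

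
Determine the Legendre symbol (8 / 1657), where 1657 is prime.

Pull out 2^3: since 1657 ≡ 1 (mod 8), (2/1657) = +1, so (2/1657)^3 = +1.
Reached (1/1657) = 1. Collecting the sign flips along the way, the symbol is +1.

1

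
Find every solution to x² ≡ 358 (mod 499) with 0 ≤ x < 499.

Since 499 ≡ 3 (mod 4), a square root of 358 is 358^((499+1)/4) = 358^125 mod 499.
Repeated squaring: 358^2≡420, 358^4≡253, 358^8≡137, 358^16≡306, 358^32≡323, 358^64≡38 (mod 499).
358^125 = 358^(64+32+16+8+4+1) ≡ 353 (mod 499).
Check: 353² = 124609 ≡ 358 (mod 499). The two roots are 146 and 353.

146, 353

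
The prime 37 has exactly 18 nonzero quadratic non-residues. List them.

2,5,6,8,13,14,15,17,18,19,20,22,23,24,29,31,32,35

Square k = 1,…,18 (k and 37−k give the same square):
1²=1, 2²=4, 3²=9, 4²=16, 5²=25, 6²=36, 7²≡12, 8²≡27, 9²≡7, 10²≡26, 11²≡10, 12²≡33, 13²≡21, 14²≡11, 15²≡3, 16²≡34, 17²≡30, 18²≡28 (mod 37).
The residues are {1, 3, 4, 7, 9, 10, 11, 12, 16, 21, 25, 26, 27, 28, 30, 33, 34, 36}; the non-residues are the remaining 18 nonzero classes.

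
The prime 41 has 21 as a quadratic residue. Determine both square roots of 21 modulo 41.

41 ≡ 1 (mod 4), so we find a root by search.
Trying successive values, 12² = 144 ≡ 21 (mod 41). The other root is 41 − 12 = 29.

12, 29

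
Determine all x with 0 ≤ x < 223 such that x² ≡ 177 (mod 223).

20, 203

Since 223 ≡ 3 (mod 4), a square root of 177 is 177^((223+1)/4) = 177^56 mod 223.
Repeated squaring: 177^2≡109, 177^4≡62, 177^8≡53, 177^16≡133, 177^32≡72 (mod 223).
177^56 = 177^(32+16+8) ≡ 203 (mod 223).
Check: 203² = 41209 ≡ 177 (mod 223). The two roots are 20 and 203.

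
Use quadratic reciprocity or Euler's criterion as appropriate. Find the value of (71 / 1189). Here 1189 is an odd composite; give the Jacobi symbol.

-1

Reciprocity: 71 ≡ 3 and 1189 ≡ 1 (mod 4), so (71/1189) = +(1189/71).
Reduce top mod 71: now compute (53/71).
Reciprocity: 53 ≡ 1 and 71 ≡ 3 (mod 4), so (53/71) = +(71/53).
Reduce top mod 53: now compute (18/53).
Pull out 2: since 53 ≡ 5 (mod 8), (2/53) = -1.
Reciprocity: 9 ≡ 1 and 53 ≡ 1 (mod 4), so (9/53) = +(53/9).
Reduce top mod 9: now compute (8/9).
Pull out 2^3: since 9 ≡ 1 (mod 8), (2/9) = +1, so (2/9)^3 = +1.
Reached (1/9) = 1. Collecting the sign flips along the way, the symbol is -1.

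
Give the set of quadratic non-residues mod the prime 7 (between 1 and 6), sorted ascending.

3 5 6

Square k = 1,…,3 (k and 7−k give the same square):
1²=1, 2²=4, 3²≡2 (mod 7).
The residues are {1, 2, 4}; the non-residues are the remaining 3 nonzero classes.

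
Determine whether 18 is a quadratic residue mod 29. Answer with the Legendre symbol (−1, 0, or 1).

Pull out 2: since 29 ≡ 5 (mod 8), (2/29) = -1.
Reciprocity: 9 ≡ 1 and 29 ≡ 1 (mod 4), so (9/29) = +(29/9).
Reduce top mod 9: now compute (2/9).
Pull out 2: since 9 ≡ 1 (mod 8), (2/9) = +1.
Reached (1/9) = 1. Collecting the sign flips along the way, the symbol is -1.

-1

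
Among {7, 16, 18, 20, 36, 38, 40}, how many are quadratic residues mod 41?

5

(7/41) = -1 → non-residue.
(16/41) = +1 → QR.
(18/41) = +1 → QR.
(20/41) = +1 → QR.
(36/41) = +1 → QR.
(38/41) = -1 → non-residue.
(40/41) = +1 → QR.
Total quadratic residues among the 7: 5.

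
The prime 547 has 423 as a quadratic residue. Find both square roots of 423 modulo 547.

104, 443

Since 547 ≡ 3 (mod 4), a square root of 423 is 423^((547+1)/4) = 423^137 mod 547.
Repeated squaring: 423^2≡60, 423^4≡318, 423^8≡476, 423^16≡118, 423^32≡249, 423^64≡190, 423^128≡545 (mod 547).
423^137 = 423^(128+8+1) ≡ 443 (mod 547).
Check: 443² = 196249 ≡ 423 (mod 547). The two roots are 104 and 443.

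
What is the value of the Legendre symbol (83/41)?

First reduce: 83 ≡ 1 (mod 41).
Reached (1/41) = 1. Collecting the sign flips along the way, the symbol is +1.

1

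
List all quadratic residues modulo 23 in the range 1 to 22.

Square k = 1,…,11 (k and 23−k give the same square):
1²=1, 2²=4, 3²=9, 4²=16, 5²≡2, 6²≡13, 7²≡3, 8²≡18, 9²≡12, 10²≡8, 11²≡6 (mod 23).
So the quadratic residues mod 23 are {1, 2, 3, 4, 6, 8, 9, 12, 13, 16, 18}.

1, 2, 3, 4, 6, 8, 9, 12, 13, 16, 18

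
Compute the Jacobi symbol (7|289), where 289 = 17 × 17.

1

Reciprocity: 7 ≡ 3 and 289 ≡ 1 (mod 4), so (7/289) = +(289/7).
Reduce top mod 7: now compute (2/7).
Pull out 2: since 7 ≡ 7 (mod 8), (2/7) = +1.
Reached (1/7) = 1. Collecting the sign flips along the way, the symbol is +1.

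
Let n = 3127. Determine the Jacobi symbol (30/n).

1

Pull out 2: since 3127 ≡ 7 (mod 8), (2/3127) = +1.
Reciprocity: 15 ≡ 3 and 3127 ≡ 3 (mod 4), so (15/3127) = −(3127/15).
Reduce top mod 15: now compute (7/15).
Reciprocity: 7 ≡ 3 and 15 ≡ 3 (mod 4), so (7/15) = −(15/7).
Reduce top mod 7: now compute (1/7).
Reached (1/7) = 1. Collecting the sign flips along the way, the symbol is +1.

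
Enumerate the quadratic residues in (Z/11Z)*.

Square k = 1,…,5 (k and 11−k give the same square):
1²=1, 2²=4, 3²=9, 4²≡5, 5²≡3 (mod 11).
So the quadratic residues mod 11 are {1, 3, 4, 5, 9}.

1 3 4 5 9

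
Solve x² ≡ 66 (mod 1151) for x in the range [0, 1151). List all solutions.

Since 1151 ≡ 3 (mod 4), a square root of 66 is 66^((1151+1)/4) = 66^288 mod 1151.
Repeated squaring: 66^2≡903, 66^4≡501, 66^8≡83, 66^16≡1134, 66^32≡289, 66^64≡649, 66^128≡1086, 66^256≡772 (mod 1151).
66^288 = 66^(256+32) ≡ 965 (mod 1151).
Check: 965² = 931225 ≡ 66 (mod 1151). The two roots are 186 and 965.

186, 965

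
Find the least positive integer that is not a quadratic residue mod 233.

3

(2/233) = +1, so 2 is a residue.
(3/233) = −1, so 3 is the smallest positive non-residue mod 233.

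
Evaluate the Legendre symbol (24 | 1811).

-1

Pull out 2^3: since 1811 ≡ 3 (mod 8), (2/1811) = -1, so (2/1811)^3 = -1.
Reciprocity: 3 ≡ 3 and 1811 ≡ 3 (mod 4), so (3/1811) = −(1811/3).
Reduce top mod 3: now compute (2/3).
Pull out 2: since 3 ≡ 3 (mod 8), (2/3) = -1.
Reached (1/3) = 1. Collecting the sign flips along the way, the symbol is -1.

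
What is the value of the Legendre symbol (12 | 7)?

-1

Euler's criterion: (12/7) ≡ 5^3 (mod 7).
5^2 ≡ 4 (mod 7)
5^3 = 5^(2+1) ≡ 6 (mod 7).
Result is 6 ≡ −1, so (12/7) = −1.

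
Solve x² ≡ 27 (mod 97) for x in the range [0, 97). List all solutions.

97 ≡ 1 (mod 4), so we find a root by search.
Trying successive values, 30² = 900 ≡ 27 (mod 97). The other root is 97 − 30 = 67.

30, 67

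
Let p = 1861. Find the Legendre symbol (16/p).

Pull out 2^4: since 1861 ≡ 5 (mod 8), (2/1861) = -1, so (2/1861)^4 = +1.
Reached (1/1861) = 1. Collecting the sign flips along the way, the symbol is +1.

1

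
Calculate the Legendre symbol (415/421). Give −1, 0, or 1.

-1

Reciprocity: 415 ≡ 3 and 421 ≡ 1 (mod 4), so (415/421) = +(421/415).
Reduce top mod 415: now compute (6/415).
Pull out 2: since 415 ≡ 7 (mod 8), (2/415) = +1.
Reciprocity: 3 ≡ 3 and 415 ≡ 3 (mod 4), so (3/415) = −(415/3).
Reduce top mod 3: now compute (1/3).
Reached (1/3) = 1. Collecting the sign flips along the way, the symbol is -1.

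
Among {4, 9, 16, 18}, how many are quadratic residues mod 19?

(4/19) = +1 → QR.
(9/19) = +1 → QR.
(16/19) = +1 → QR.
(18/19) = -1 → non-residue.
Total quadratic residues among the 4: 3.

3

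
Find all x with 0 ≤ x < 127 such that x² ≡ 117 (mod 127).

25, 102

Since 127 ≡ 3 (mod 4), a square root of 117 is 117^((127+1)/4) = 117^32 mod 127.
Repeated squaring: 117^2≡100, 117^4≡94, 117^8≡73, 117^16≡122, 117^32≡25 (mod 127).
117^32 = 117^(32) ≡ 25 (mod 127).
Check: 25² = 625 ≡ 117 (mod 127). The two roots are 25 and 102.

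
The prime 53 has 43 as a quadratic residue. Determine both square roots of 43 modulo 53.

53 ≡ 1 (mod 4), so we find a root by search.
Trying successive values, 19² = 361 ≡ 43 (mod 53). The other root is 53 − 19 = 34.

19, 34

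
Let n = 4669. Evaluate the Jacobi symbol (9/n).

1

Reciprocity: 9 ≡ 1 and 4669 ≡ 1 (mod 4), so (9/4669) = +(4669/9).
Reduce top mod 9: now compute (7/9).
Reciprocity: 7 ≡ 3 and 9 ≡ 1 (mod 4), so (7/9) = +(9/7).
Reduce top mod 7: now compute (2/7).
Pull out 2: since 7 ≡ 7 (mod 8), (2/7) = +1.
Reached (1/7) = 1. Collecting the sign flips along the way, the symbol is +1.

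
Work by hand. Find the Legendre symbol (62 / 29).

First reduce: 62 ≡ 4 (mod 29).
Pull out 2^2: since 29 ≡ 5 (mod 8), (2/29) = -1, so (2/29)^2 = +1.
Reached (1/29) = 1. Collecting the sign flips along the way, the symbol is +1.

1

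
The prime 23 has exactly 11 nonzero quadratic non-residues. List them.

5, 7, 10, 11, 14, 15, 17, 19, 20, 21, 22

Square k = 1,…,11 (k and 23−k give the same square):
1²=1, 2²=4, 3²=9, 4²=16, 5²≡2, 6²≡13, 7²≡3, 8²≡18, 9²≡12, 10²≡8, 11²≡6 (mod 23).
The residues are {1, 2, 3, 4, 6, 8, 9, 12, 13, 16, 18}; the non-residues are the remaining 11 nonzero classes.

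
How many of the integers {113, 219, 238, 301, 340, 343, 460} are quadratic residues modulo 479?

3

(113/479) = -1 → non-residue.
(219/479) = +1 → QR.
(238/479) = -1 → non-residue.
(301/479) = -1 → non-residue.
(340/479) = -1 → non-residue.
(343/479) = +1 → QR.
(460/479) = +1 → QR.
Total quadratic residues among the 7: 3.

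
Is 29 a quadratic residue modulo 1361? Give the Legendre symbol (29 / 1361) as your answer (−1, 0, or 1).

Reciprocity: 29 ≡ 1 and 1361 ≡ 1 (mod 4), so (29/1361) = +(1361/29).
Reduce top mod 29: now compute (27/29).
Reciprocity: 27 ≡ 3 and 29 ≡ 1 (mod 4), so (27/29) = +(29/27).
Reduce top mod 27: now compute (2/27).
Pull out 2: since 27 ≡ 3 (mod 8), (2/27) = -1.
Reached (1/27) = 1. Collecting the sign flips along the way, the symbol is -1.

-1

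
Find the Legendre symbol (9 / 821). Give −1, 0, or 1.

Euler's criterion: (9/821) ≡ 9^410 (mod 821).
9^2 ≡ 81 (mod 821)
9^4 ≡ 814 (mod 821)
9^8 ≡ 49 (mod 821)
9^16 ≡ 759 (mod 821)
9^32 ≡ 560 (mod 821)
9^64 ≡ 799 (mod 821)
9^128 ≡ 484 (mod 821)
9^256 ≡ 271 (mod 821)
9^410 = 9^(256+128+16+8+2) ≡ 1 (mod 821).
Result is 1, so (9/821) = 1.

1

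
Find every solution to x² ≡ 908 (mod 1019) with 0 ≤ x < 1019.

361, 658

Since 1019 ≡ 3 (mod 4), a square root of 908 is 908^((1019+1)/4) = 908^255 mod 1019.
Repeated squaring: 908^2≡93, 908^4≡497, 908^8≡411, 908^16≡786, 908^32≡282, 908^64≡42, 908^128≡745 (mod 1019).
908^255 = 908^(128+64+32+16+8+4+2+1) ≡ 361 (mod 1019).
Check: 361² = 130321 ≡ 908 (mod 1019). The two roots are 361 and 658.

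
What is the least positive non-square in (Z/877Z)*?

(2/877) = −1, so 2 is the smallest positive non-residue mod 877.

2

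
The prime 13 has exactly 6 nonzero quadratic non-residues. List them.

Square k = 1,…,6 (k and 13−k give the same square):
1²=1, 2²=4, 3²=9, 4²≡3, 5²≡12, 6²≡10 (mod 13).
The residues are {1, 3, 4, 9, 10, 12}; the non-residues are the remaining 6 nonzero classes.

2 5 6 7 8 11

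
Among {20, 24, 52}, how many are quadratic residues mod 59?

1

(20/59) = +1 → QR.
(24/59) = -1 → non-residue.
(52/59) = -1 → non-residue.
Total quadratic residues among the 3: 1.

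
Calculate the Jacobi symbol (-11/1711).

First reduce: -11 ≡ 1700 (mod 1711).
Pull out 2^2: since 1711 ≡ 7 (mod 8), (2/1711) = +1, so (2/1711)^2 = +1.
Reciprocity: 425 ≡ 1 and 1711 ≡ 3 (mod 4), so (425/1711) = +(1711/425).
Reduce top mod 425: now compute (11/425).
Reciprocity: 11 ≡ 3 and 425 ≡ 1 (mod 4), so (11/425) = +(425/11).
Reduce top mod 11: now compute (7/11).
Reciprocity: 7 ≡ 3 and 11 ≡ 3 (mod 4), so (7/11) = −(11/7).
Reduce top mod 7: now compute (4/7).
Pull out 2^2: since 7 ≡ 7 (mod 8), (2/7) = +1, so (2/7)^2 = +1.
Reached (1/7) = 1. Collecting the sign flips along the way, the symbol is -1.

-1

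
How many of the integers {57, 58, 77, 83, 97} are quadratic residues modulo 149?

0

(57/149) = -1 → non-residue.
(58/149) = -1 → non-residue.
(77/149) = -1 → non-residue.
(83/149) = -1 → non-residue.
(97/149) = -1 → non-residue.
Total quadratic residues among the 5: 0.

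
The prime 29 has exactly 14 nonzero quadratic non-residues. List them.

2 3 8 10 11 12 14 15 17 18 19 21 26 27

Square k = 1,…,14 (k and 29−k give the same square):
1²=1, 2²=4, 3²=9, 4²=16, 5²=25, 6²≡7, 7²≡20, 8²≡6, 9²≡23, 10²≡13, 11²≡5, 12²≡28, 13²≡24, 14²≡22 (mod 29).
The residues are {1, 4, 5, 6, 7, 9, 13, 16, 20, 22, 23, 24, 25, 28}; the non-residues are the remaining 14 nonzero classes.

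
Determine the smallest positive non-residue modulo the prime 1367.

5

(2/1367) = +1, so 2 is a residue.
(3/1367) = +1, so 3 is a residue.
(4/1367) = +1, so 4 is a residue.
(5/1367) = −1, so 5 is the smallest positive non-residue mod 1367.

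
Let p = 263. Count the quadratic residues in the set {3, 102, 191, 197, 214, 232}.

(3/263) = +1 → QR.
(102/263) = +1 → QR.
(191/263) = -1 → non-residue.
(197/263) = -1 → non-residue.
(214/263) = -1 → non-residue.
(232/263) = -1 → non-residue.
Total quadratic residues among the 6: 2.

2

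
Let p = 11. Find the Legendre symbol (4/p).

Pull out 2^2: since 11 ≡ 3 (mod 8), (2/11) = -1, so (2/11)^2 = +1.
Reached (1/11) = 1. Collecting the sign flips along the way, the symbol is +1.

1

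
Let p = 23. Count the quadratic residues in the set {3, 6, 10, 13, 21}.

3

(3/23) = +1 → QR.
(6/23) = +1 → QR.
(10/23) = -1 → non-residue.
(13/23) = +1 → QR.
(21/23) = -1 → non-residue.
Total quadratic residues among the 5: 3.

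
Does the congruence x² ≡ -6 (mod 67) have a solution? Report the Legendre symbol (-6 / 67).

-1

First reduce: -6 ≡ 61 (mod 67).
Reciprocity: 61 ≡ 1 and 67 ≡ 3 (mod 4), so (61/67) = +(67/61).
Reduce top mod 61: now compute (6/61).
Pull out 2: since 61 ≡ 5 (mod 8), (2/61) = -1.
Reciprocity: 3 ≡ 3 and 61 ≡ 1 (mod 4), so (3/61) = +(61/3).
Reduce top mod 3: now compute (1/3).
Reached (1/3) = 1. Collecting the sign flips along the way, the symbol is -1.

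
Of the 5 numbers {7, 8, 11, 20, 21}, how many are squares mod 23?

1

(7/23) = -1 → non-residue.
(8/23) = +1 → QR.
(11/23) = -1 → non-residue.
(20/23) = -1 → non-residue.
(21/23) = -1 → non-residue.
Total quadratic residues among the 5: 1.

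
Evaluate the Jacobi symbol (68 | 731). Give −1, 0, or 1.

Pull out 2^2: since 731 ≡ 3 (mod 8), (2/731) = -1, so (2/731)^2 = +1.
Reciprocity: 17 ≡ 1 and 731 ≡ 3 (mod 4), so (17/731) = +(731/17).
Reduce top mod 17: now compute (0/17).
Top reduces to 0: gcd > 1, so the symbol is 0.

0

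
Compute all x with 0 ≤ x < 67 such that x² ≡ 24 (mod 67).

15, 52

Since 67 ≡ 3 (mod 4), a square root of 24 is 24^((67+1)/4) = 24^17 mod 67.
Repeated squaring: 24^2≡40, 24^4≡59, 24^8≡64, 24^16≡9 (mod 67).
24^17 = 24^(16+1) ≡ 15 (mod 67).
Check: 15² = 225 ≡ 24 (mod 67). The two roots are 15 and 52.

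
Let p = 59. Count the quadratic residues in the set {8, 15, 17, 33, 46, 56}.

(8/59) = -1 → non-residue.
(15/59) = +1 → QR.
(17/59) = +1 → QR.
(33/59) = -1 → non-residue.
(46/59) = +1 → QR.
(56/59) = -1 → non-residue.
Total quadratic residues among the 6: 3.

3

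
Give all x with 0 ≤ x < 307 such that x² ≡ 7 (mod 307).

43, 264

Since 307 ≡ 3 (mod 4), a square root of 7 is 7^((307+1)/4) = 7^77 mod 307.
Repeated squaring: 7^2≡49, 7^4≡252, 7^8≡262, 7^16≡183, 7^32≡26, 7^64≡62 (mod 307).
7^77 = 7^(64+8+4+1) ≡ 264 (mod 307).
Check: 264² = 69696 ≡ 7 (mod 307). The two roots are 43 and 264.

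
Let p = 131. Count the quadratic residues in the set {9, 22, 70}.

1

(9/131) = +1 → QR.
(22/131) = -1 → non-residue.
(70/131) = -1 → non-residue.
Total quadratic residues among the 3: 1.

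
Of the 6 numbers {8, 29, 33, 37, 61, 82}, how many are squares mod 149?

5

(8/149) = -1 → non-residue.
(29/149) = +1 → QR.
(33/149) = +1 → QR.
(37/149) = +1 → QR.
(61/149) = +1 → QR.
(82/149) = +1 → QR.
Total quadratic residues among the 6: 5.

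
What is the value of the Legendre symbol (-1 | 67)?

-1

First reduce: -1 ≡ 66 (mod 67).
Pull out 2: since 67 ≡ 3 (mod 8), (2/67) = -1.
Reciprocity: 33 ≡ 1 and 67 ≡ 3 (mod 4), so (33/67) = +(67/33).
Reduce top mod 33: now compute (1/33).
Reached (1/33) = 1. Collecting the sign flips along the way, the symbol is -1.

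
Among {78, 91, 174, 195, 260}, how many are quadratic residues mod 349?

(78/349) = +1 → QR.
(91/349) = +1 → QR.
(174/349) = -1 → non-residue.
(195/349) = -1 → non-residue.
(260/349) = -1 → non-residue.
Total quadratic residues among the 5: 2.

2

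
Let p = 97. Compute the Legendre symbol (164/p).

Euler's criterion: (164/97) ≡ 67^48 (mod 97).
67^2 ≡ 27 (mod 97)
67^4 ≡ 50 (mod 97)
67^8 ≡ 75 (mod 97)
67^16 ≡ 96 (mod 97)
67^32 ≡ 1 (mod 97)
67^48 = 67^(32+16) ≡ 96 (mod 97).
Result is 96 ≡ −1, so (164/97) = −1.

-1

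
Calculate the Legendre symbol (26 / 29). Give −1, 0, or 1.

Euler's criterion: (26/29) ≡ 26^14 (mod 29).
26^2 ≡ 9 (mod 29)
26^4 ≡ 23 (mod 29)
26^8 ≡ 7 (mod 29)
26^14 = 26^(8+4+2) ≡ 28 (mod 29).
Result is 28 ≡ −1, so (26/29) = −1.

-1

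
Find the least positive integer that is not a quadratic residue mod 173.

2

(2/173) = −1, so 2 is the smallest positive non-residue mod 173.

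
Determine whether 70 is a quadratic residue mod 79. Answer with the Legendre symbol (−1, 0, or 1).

Pull out 2: since 79 ≡ 7 (mod 8), (2/79) = +1.
Reciprocity: 35 ≡ 3 and 79 ≡ 3 (mod 4), so (35/79) = −(79/35).
Reduce top mod 35: now compute (9/35).
Reciprocity: 9 ≡ 1 and 35 ≡ 3 (mod 4), so (9/35) = +(35/9).
Reduce top mod 9: now compute (8/9).
Pull out 2^3: since 9 ≡ 1 (mod 8), (2/9) = +1, so (2/9)^3 = +1.
Reached (1/9) = 1. Collecting the sign flips along the way, the symbol is -1.

-1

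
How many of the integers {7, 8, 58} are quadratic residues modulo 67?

(7/67) = -1 → non-residue.
(8/67) = -1 → non-residue.
(58/67) = -1 → non-residue.
Total quadratic residues among the 3: 0.

0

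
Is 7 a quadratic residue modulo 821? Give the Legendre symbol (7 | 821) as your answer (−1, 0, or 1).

1

Euler's criterion: (7/821) ≡ 7^410 (mod 821).
7^2 ≡ 49 (mod 821)
7^4 ≡ 759 (mod 821)
7^8 ≡ 560 (mod 821)
7^16 ≡ 799 (mod 821)
7^32 ≡ 484 (mod 821)
7^64 ≡ 271 (mod 821)
7^128 ≡ 372 (mod 821)
7^256 ≡ 456 (mod 821)
7^410 = 7^(256+128+16+8+2) ≡ 1 (mod 821).
Result is 1, so (7/821) = 1.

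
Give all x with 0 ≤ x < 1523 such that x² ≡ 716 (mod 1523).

643, 880

Since 1523 ≡ 3 (mod 4), a square root of 716 is 716^((1523+1)/4) = 716^381 mod 1523.
Repeated squaring: 716^2≡928, 716^4≡689, 716^8≡1068, 716^16≡1420, 716^32≡1471, 716^64≡1181, 716^128≡1216, 716^256≡1346 (mod 1523).
716^381 = 716^(256+64+32+16+8+4+1) ≡ 880 (mod 1523).
Check: 880² = 774400 ≡ 716 (mod 1523). The two roots are 643 and 880.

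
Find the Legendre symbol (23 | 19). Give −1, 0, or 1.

First reduce: 23 ≡ 4 (mod 19).
Pull out 2^2: since 19 ≡ 3 (mod 8), (2/19) = -1, so (2/19)^2 = +1.
Reached (1/19) = 1. Collecting the sign flips along the way, the symbol is +1.

1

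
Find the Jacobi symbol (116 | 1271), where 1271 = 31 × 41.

Pull out 2^2: since 1271 ≡ 7 (mod 8), (2/1271) = +1, so (2/1271)^2 = +1.
Reciprocity: 29 ≡ 1 and 1271 ≡ 3 (mod 4), so (29/1271) = +(1271/29).
Reduce top mod 29: now compute (24/29).
Pull out 2^3: since 29 ≡ 5 (mod 8), (2/29) = -1, so (2/29)^3 = -1.
Reciprocity: 3 ≡ 3 and 29 ≡ 1 (mod 4), so (3/29) = +(29/3).
Reduce top mod 3: now compute (2/3).
Pull out 2: since 3 ≡ 3 (mod 8), (2/3) = -1.
Reached (1/3) = 1. Collecting the sign flips along the way, the symbol is +1.

1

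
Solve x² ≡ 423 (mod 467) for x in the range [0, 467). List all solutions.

Since 467 ≡ 3 (mod 4), a square root of 423 is 423^((467+1)/4) = 423^117 mod 467.
Repeated squaring: 423^2≡68, 423^4≡421, 423^8≡248, 423^16≡327, 423^32≡453, 423^64≡196 (mod 467).
423^117 = 423^(64+32+16+4+1) ≡ 251 (mod 467).
Check: 251² = 63001 ≡ 423 (mod 467). The two roots are 216 and 251.

216, 251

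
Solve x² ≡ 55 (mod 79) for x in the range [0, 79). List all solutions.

Since 79 ≡ 3 (mod 4), a square root of 55 is 55^((79+1)/4) = 55^20 mod 79.
Repeated squaring: 55^2≡23, 55^4≡55, 55^8≡23, 55^16≡55 (mod 79).
55^20 = 55^(16+4) ≡ 23 (mod 79).
Check: 23² = 529 ≡ 55 (mod 79). The two roots are 23 and 56.

23, 56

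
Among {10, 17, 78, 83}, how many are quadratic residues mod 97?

0

(10/97) = -1 → non-residue.
(17/97) = -1 → non-residue.
(78/97) = -1 → non-residue.
(83/97) = -1 → non-residue.
Total quadratic residues among the 4: 0.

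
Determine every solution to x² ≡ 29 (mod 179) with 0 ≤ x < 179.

Since 179 ≡ 3 (mod 4), a square root of 29 is 29^((179+1)/4) = 29^45 mod 179.
Repeated squaring: 29^2≡125, 29^4≡52, 29^8≡19, 29^16≡3, 29^32≡9 (mod 179).
29^45 = 29^(32+8+4+1) ≡ 108 (mod 179).
Check: 108² = 11664 ≡ 29 (mod 179). The two roots are 71 and 108.

71, 108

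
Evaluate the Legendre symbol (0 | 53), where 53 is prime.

Top reduces to 0: gcd > 1, so the symbol is 0.

0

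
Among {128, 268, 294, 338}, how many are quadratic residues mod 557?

2

(128/557) = -1 → non-residue.
(268/557) = +1 → QR.
(294/557) = +1 → QR.
(338/557) = -1 → non-residue.
Total quadratic residues among the 4: 2.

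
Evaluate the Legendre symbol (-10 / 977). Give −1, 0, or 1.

-1

First reduce: -10 ≡ 967 (mod 977).
Reciprocity: 967 ≡ 3 and 977 ≡ 1 (mod 4), so (967/977) = +(977/967).
Reduce top mod 967: now compute (10/967).
Pull out 2: since 967 ≡ 7 (mod 8), (2/967) = +1.
Reciprocity: 5 ≡ 1 and 967 ≡ 3 (mod 4), so (5/967) = +(967/5).
Reduce top mod 5: now compute (2/5).
Pull out 2: since 5 ≡ 5 (mod 8), (2/5) = -1.
Reached (1/5) = 1. Collecting the sign flips along the way, the symbol is -1.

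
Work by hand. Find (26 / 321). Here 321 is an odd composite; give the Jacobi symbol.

1

Pull out 2: since 321 ≡ 1 (mod 8), (2/321) = +1.
Reciprocity: 13 ≡ 1 and 321 ≡ 1 (mod 4), so (13/321) = +(321/13).
Reduce top mod 13: now compute (9/13).
Reciprocity: 9 ≡ 1 and 13 ≡ 1 (mod 4), so (9/13) = +(13/9).
Reduce top mod 9: now compute (4/9).
Pull out 2^2: since 9 ≡ 1 (mod 8), (2/9) = +1, so (2/9)^2 = +1.
Reached (1/9) = 1. Collecting the sign flips along the way, the symbol is +1.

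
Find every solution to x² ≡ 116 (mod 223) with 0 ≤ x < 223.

89, 134

Since 223 ≡ 3 (mod 4), a square root of 116 is 116^((223+1)/4) = 116^56 mod 223.
Repeated squaring: 116^2≡76, 116^4≡201, 116^8≡38, 116^16≡106, 116^32≡86 (mod 223).
116^56 = 116^(32+16+8) ≡ 89 (mod 223).
Check: 89² = 7921 ≡ 116 (mod 223). The two roots are 89 and 134.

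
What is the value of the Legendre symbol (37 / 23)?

-1

First reduce: 37 ≡ 14 (mod 23).
Pull out 2: since 23 ≡ 7 (mod 8), (2/23) = +1.
Reciprocity: 7 ≡ 3 and 23 ≡ 3 (mod 4), so (7/23) = −(23/7).
Reduce top mod 7: now compute (2/7).
Pull out 2: since 7 ≡ 7 (mod 8), (2/7) = +1.
Reached (1/7) = 1. Collecting the sign flips along the way, the symbol is -1.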